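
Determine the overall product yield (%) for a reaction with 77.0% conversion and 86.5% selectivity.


Overall yield = conversion (%) * selectivity (%) / 100
Conversion = 77.0%, Selectivity = 86.5%
Y = 77.0 * 86.5 / 100
= 66.605 %

66.605 %


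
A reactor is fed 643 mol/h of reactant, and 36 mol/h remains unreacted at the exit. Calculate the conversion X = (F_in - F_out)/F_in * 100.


X = (F_in - F_out) / F_in * 100
Moles reacted = 643 - 36 = 607
X = 607 / 643 * 100
= 0.9440 * 100
= 94.40 %

94.40 %


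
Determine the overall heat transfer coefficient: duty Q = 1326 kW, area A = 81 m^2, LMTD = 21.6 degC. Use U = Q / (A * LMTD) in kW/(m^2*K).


From Q = U*A*LMTD, U = Q / (A * LMTD)
U = 1326 / (81 * 21.6) = 1326 / 1749.6 = 0.7579

0.7579 kW/(m^2*K)


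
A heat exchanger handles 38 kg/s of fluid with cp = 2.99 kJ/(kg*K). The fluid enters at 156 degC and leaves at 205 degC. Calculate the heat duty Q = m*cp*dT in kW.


Q = m_dot * cp * delta_T
delta_T = 205 - 156 = 49 K
Q = 38 * 2.99 * 49
= 113.62 * 49
= 5567.38 kW

5567.38 kW


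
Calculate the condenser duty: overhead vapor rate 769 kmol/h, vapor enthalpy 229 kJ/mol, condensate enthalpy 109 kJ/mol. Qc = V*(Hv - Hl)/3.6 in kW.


Qc = 769 * (229 - 109) / 3.6 = 769 * 120 / 3.6 = 25630

25630 kW


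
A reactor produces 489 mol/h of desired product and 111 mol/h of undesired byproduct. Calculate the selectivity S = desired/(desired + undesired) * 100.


Selectivity = desired / (desired + undesired) * 100
Total products = 489 + 111 = 600 mol/h
S = 489 / 600 * 100
= 0.8150 * 100
= 81.50 %

81.50 %


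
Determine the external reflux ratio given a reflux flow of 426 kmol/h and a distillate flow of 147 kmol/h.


Reflux ratio definition: R = L / D (liquid returned / distillate withdrawn)
L = 426 kmol/h, D = 147 kmol/h
R = 426 / 147 = 2.898

2.898


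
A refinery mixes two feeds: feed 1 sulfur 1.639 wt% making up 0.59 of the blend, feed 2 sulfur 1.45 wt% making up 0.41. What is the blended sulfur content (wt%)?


Linear sulfur blending: S_blend = x1*S1 + x2*S2
Contribution 1: 0.59 * 1.639 = 0.96701 wt%
Contribution 2: 0.41 * 1.45 = 0.5945 wt%
S_blend = 0.96701 + 0.5945 = 1.56151

1.56151 wt%


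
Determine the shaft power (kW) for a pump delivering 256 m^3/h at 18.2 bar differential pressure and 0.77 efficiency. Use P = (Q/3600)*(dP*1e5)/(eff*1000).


Q = 256 / 3600 = 0.0711111 m^3/s
P = 0.0711111 * (18.2 * 1e5) / 0.77 / 1000 = 168.1

168.1 kW


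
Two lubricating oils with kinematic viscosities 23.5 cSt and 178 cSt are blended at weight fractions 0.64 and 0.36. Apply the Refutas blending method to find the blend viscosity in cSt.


Refutas method: VBN_i = 14.534*ln(ln(visc_i + 0.8)) + 10.975, blended linearly by mass fraction; since VBN is linear in VBI_i = ln(ln(visc_i + 0.8)) and the fractions sum to 1, blend VBI directly: visc = exp(exp(VBI_blend)) - 0.8
VBI_1 = ln(ln(23.5 + 0.8)) = 1.16017
VBI_2 = ln(ln(178 + 0.8)) = 1.64601
VBI_blend = 0.64 * 1.16017 + 0.36 * 1.64601 = 1.33507
visc_blend = exp(exp(1.33507)) - 0.8 = 43.91

43.91 cSt


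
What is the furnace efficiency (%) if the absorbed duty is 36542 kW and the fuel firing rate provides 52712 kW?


Furnace efficiency = Q_absorbed / Q_fuel * 100
= 36542 / 52712 * 100 = 69.32

69.32 %


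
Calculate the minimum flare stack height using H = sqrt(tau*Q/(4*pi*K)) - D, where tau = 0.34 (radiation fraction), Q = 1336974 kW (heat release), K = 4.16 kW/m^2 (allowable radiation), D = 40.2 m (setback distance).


tau*Q/(4*pi*K) = 0.34 * 1336974 / (4 * pi * 4.16) = 8695.58
sqrt(8695.58) = 93.2501
H = 93.2501 - 40.2 = 53.05

53.05 m


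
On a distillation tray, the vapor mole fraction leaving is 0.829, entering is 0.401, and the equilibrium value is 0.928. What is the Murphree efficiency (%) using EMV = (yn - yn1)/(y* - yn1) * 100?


Murphree vapor efficiency: EMV = (y_n - y_(n-1)) / (y*_n - y_(n-1)) * 100
EMV = (0.829 - 0.401) / (0.928 - 0.401) * 100 = 0.428 / 0.527 * 100 = 81.21

81.21 %


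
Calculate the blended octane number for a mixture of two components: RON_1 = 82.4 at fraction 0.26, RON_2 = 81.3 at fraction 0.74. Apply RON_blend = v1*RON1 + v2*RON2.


Linear blending: RON_blend = sum(vi * RONi)
Contribution 1: 0.26 * 82.4 = 21.424
Contribution 2: 0.74 * 81.3 = 60.162
RON_blend = 21.424 + 60.162 = 81.586

81.586


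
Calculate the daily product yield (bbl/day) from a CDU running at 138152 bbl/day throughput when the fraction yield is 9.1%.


Crude throughput = 138152 bbl/day
Fraction yield = 9.1%
yield = throughput * fraction / 100
yield = 138152 * 9.1 / 100 = 12571.832

12571.832 bbl/day


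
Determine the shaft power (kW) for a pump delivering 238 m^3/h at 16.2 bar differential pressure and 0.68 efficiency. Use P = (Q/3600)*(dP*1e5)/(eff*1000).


Q = 238 / 3600 = 0.0661111 m^3/s
P = 0.0661111 * (16.2 * 1e5) / 0.68 / 1000 = 157.5

157.5 kW


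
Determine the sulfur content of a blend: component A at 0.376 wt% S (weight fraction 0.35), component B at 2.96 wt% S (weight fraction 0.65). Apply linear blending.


Linear sulfur blending: S_blend = x1*S1 + x2*S2
Contribution 1: 0.35 * 0.376 = 0.1316 wt%
Contribution 2: 0.65 * 2.96 = 1.924 wt%
S_blend = 0.1316 + 1.924 = 2.0556

2.0556 wt%


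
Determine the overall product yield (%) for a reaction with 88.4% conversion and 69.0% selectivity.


Overall yield = conversion (%) * selectivity (%) / 100
Conversion = 88.4%, Selectivity = 69.0%
Y = 88.4 * 69.0 / 100
= 60.996 %

60.996 %


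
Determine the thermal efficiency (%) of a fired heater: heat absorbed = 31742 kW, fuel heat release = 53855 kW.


Furnace efficiency = Q_absorbed / Q_fuel * 100
= 31742 / 53855 * 100 = 58.94

58.94 %


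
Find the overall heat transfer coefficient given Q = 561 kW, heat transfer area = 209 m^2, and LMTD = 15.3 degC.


From Q = U*A*LMTD, U = Q / (A * LMTD)
U = 561 / (209 * 15.3) = 561 / 3197.7 = 0.1754

0.1754 kW/(m^2*K)


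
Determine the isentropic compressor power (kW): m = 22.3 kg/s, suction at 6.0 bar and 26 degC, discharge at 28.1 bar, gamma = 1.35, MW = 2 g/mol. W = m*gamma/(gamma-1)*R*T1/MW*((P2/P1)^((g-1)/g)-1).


Isentropic work: W = m*(gamma/(gamma-1))*(R*T1/MW)*((P2/P1)^((gamma-1)/gamma) - 1)
T1 = 26 + 273.15 = 299.15 K
Pressure ratio = 28.1 / 6.0 = 4.68333
Exponent = (1.35 - 1)/1.35 = 0.259259
(P2/P1)^exp - 1 = 4.68333^0.259259 - 1 = 0.49227
W = 22.3 * 1.35 / 0.35 * 8.314 * 299.15 / 2 * 0.49227 = 52660

52660 kW


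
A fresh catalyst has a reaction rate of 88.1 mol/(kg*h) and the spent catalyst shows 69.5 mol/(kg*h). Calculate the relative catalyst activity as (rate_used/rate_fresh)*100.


Activity (%) = (rate_used / rate_fresh) * 100
rate_used = 69.5, rate_fresh = 88.1
= (69.5 / 88.1) * 100
= 0.7889 * 100 = 78.89

78.89 %


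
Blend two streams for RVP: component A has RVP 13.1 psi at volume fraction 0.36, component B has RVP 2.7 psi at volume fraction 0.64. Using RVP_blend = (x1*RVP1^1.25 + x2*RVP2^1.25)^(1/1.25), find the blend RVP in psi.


Chevron index: RVP_blend = (sum xi*RVPi^1.25)^(1/1.25)
RVP^1.25 terms: 0.36 * 13.1^1.25 + 0.64 * 2.7^1.25 = 11.1871
RVP_blend = 11.1871^(1/1.25) = 6.902

6.902 psi


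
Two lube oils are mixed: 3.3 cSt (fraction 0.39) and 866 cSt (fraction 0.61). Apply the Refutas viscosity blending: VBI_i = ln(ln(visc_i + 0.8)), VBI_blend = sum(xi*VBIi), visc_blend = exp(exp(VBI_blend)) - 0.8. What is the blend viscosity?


Refutas method: VBN_i = 14.534*ln(ln(visc_i + 0.8)) + 10.975, blended linearly by mass fraction; since VBN is linear in VBI_i = ln(ln(visc_i + 0.8)) and the fractions sum to 1, blend VBI directly: visc = exp(exp(VBI_blend)) - 0.8
VBI_1 = ln(ln(3.3 + 0.8)) = 0.344289
VBI_2 = ln(ln(866 + 0.8)) = 1.91173
VBI_blend = 0.39 * 0.344289 + 0.61 * 1.91173 = 1.30043
visc_blend = exp(exp(1.30043)) - 0.8 = 38.49

38.49 cSt


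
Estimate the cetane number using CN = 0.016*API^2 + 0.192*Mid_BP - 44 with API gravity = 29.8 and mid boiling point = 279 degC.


CN = 0.016 * 29.8^2 + 0.192 * 279 - 44
CN = 14.20864 + 53.568 - 44 = 23.77664

23.77664


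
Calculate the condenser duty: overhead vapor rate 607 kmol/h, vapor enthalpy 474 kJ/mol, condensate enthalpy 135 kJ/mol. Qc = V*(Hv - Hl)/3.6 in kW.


Qc = 607 * (474 - 135) / 3.6 = 607 * 339 / 3.6 = 57160

57160 kW


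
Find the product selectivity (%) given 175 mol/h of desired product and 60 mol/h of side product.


Selectivity = desired / (desired + undesired) * 100
Total products = 175 + 60 = 235 mol/h
S = 175 / 235 * 100
= 0.7447 * 100
= 74.47 %

74.47 %


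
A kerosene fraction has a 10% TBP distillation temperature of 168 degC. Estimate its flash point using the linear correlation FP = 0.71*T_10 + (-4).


FP = 0.71 * 168 + (-4) = 115.28

115.28 degC


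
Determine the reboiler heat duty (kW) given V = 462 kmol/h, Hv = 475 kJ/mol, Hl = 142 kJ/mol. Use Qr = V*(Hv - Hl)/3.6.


Qr = 462 * (475 - 142) / 3.6 = 462 * 333 / 3.6 = 42740

42740 kW


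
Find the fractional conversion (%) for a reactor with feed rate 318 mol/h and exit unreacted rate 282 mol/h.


X = (F_in - F_out) / F_in * 100
Moles reacted = 318 - 282 = 36
X = 36 / 318 * 100
= 0.1132 * 100
= 11.32 %

11.32 %


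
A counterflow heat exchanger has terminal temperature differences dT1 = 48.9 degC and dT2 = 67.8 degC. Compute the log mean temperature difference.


LMTD = (dT1 - dT2) / ln(dT1/dT2)
= (48.9 - 67.8) / ln(48.9 / 67.8) = -18.9 / -0.326785 = 57.84

57.84 degC


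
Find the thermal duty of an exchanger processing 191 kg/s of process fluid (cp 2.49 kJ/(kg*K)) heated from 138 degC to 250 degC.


Q = m_dot * cp * delta_T
delta_T = 250 - 138 = 112 K
Q = 191 * 2.49 * 112
= 475.59 * 112
= 53266.08 kW

53266.08 kW


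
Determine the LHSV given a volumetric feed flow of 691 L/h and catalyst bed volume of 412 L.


LHSV = volumetric feed rate / catalyst volume
= 691 L/h / 412 L
= 1.677 h^-1

1.677 h^-1


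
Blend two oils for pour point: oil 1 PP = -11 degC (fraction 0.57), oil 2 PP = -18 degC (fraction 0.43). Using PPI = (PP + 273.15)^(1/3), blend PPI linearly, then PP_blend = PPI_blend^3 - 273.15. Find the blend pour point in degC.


PPI_1 = (-11 + 273.15)^(1/3) = 6.400049
PPI_2 = (-18 + 273.15)^(1/3) = 6.342569
PPI_blend = 0.57 * 6.400049 + 0.43 * 6.342569 = 6.375333
PP_blend = 6.375333^3 - 273.15 = 259.1246 - 273.15 = -14.03

-14.03 degC


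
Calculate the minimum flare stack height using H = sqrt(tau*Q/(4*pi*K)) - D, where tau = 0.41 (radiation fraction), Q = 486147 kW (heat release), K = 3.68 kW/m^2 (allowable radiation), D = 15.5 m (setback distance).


tau*Q/(4*pi*K) = 0.41 * 486147 / (4 * pi * 3.68) = 4310.16
sqrt(4310.16) = 65.6518
H = 65.6518 - 15.5 = 50.15

50.15 m


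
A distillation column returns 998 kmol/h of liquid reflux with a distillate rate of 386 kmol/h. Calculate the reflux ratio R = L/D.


Reflux ratio definition: R = L / D (liquid returned / distillate withdrawn)
L = 998 kmol/h, D = 386 kmol/h
R = 998 / 386 = 2.585

2.585


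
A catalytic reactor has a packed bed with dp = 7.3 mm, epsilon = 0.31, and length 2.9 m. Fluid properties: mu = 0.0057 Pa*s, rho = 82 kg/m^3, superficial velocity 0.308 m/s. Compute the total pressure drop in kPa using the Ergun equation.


dp = 7.3 mm = 0.0073 m
Viscous term = 150*0.0057*0.308*(1-0.31)^2 / (0.0073^2*0.31^3) = 78974
Inertial term = 1.75*82*0.308^2*(1-0.31) / (0.0073*0.31^3) = 43191.1
dP/L = 78974 + 43191.1 = 122165 Pa/m
dP = 122165 * 2.9 / 1000 = 354.3 kPa

354.3 kPa


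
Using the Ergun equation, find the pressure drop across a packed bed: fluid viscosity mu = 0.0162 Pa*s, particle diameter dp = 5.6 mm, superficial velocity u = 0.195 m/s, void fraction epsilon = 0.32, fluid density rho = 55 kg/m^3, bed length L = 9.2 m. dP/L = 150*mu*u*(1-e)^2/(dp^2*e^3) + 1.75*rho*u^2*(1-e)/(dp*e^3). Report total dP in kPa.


dp = 5.6 mm = 0.0056 m
Viscous term = 150*0.0162*0.195*(1-0.32)^2 / (0.0056^2*0.32^3) = 213222
Inertial term = 1.75*55*0.195^2*(1-0.32) / (0.0056*0.32^3) = 13562.5
dP/L = 213222 + 13562.5 = 226784 Pa/m
dP = 226784 * 9.2 / 1000 = 2086 kPa

2086 kPa


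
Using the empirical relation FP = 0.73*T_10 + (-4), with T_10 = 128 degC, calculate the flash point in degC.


FP = 0.73 * 128 + (-4) = 89.44

89.44 degC


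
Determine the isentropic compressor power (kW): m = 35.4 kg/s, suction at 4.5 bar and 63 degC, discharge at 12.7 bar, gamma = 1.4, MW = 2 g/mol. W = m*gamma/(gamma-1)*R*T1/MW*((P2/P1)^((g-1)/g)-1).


Isentropic work: W = m*(gamma/(gamma-1))*(R*T1/MW)*((P2/P1)^((gamma-1)/gamma) - 1)
T1 = 63 + 273.15 = 336.15 K
Pressure ratio = 12.7 / 4.5 = 2.82222
Exponent = (1.4 - 1)/1.4 = 0.285714
(P2/P1)^exp - 1 = 2.82222^0.285714 - 1 = 0.345055
W = 35.4 * 1.4 / 0.4 * 8.314 * 336.15 / 2 * 0.345055 = 59740

59740 kW


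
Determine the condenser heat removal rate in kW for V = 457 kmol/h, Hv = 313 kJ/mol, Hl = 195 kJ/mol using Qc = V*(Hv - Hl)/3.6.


Qc = 457 * (313 - 195) / 3.6 = 457 * 118 / 3.6 = 14980

14980 kW


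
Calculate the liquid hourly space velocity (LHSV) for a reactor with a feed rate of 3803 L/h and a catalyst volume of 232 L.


LHSV = volumetric feed rate / catalyst volume
= 3803 L/h / 232 L
= 16.39 h^-1

16.39 h^-1


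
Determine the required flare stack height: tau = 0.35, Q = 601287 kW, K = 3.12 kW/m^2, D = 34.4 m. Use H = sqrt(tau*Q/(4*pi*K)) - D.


tau*Q/(4*pi*K) = 0.35 * 601287 / (4 * pi * 3.12) = 5367.66
sqrt(5367.66) = 73.2643
H = 73.2643 - 34.4 = 38.86

38.86 m


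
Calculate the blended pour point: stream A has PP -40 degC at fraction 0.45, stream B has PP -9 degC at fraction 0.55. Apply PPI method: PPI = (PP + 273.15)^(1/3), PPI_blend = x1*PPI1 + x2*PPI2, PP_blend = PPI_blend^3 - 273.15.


PPI_1 = (-40 + 273.15)^(1/3) = 6.15477
PPI_2 = (-9 + 273.15)^(1/3) = 6.416283
PPI_blend = 0.45 * 6.15477 + 0.55 * 6.416283 = 6.298602
PP_blend = 6.298602^3 - 273.15 = 249.8806 - 273.15 = -23.27

-23.27 degC


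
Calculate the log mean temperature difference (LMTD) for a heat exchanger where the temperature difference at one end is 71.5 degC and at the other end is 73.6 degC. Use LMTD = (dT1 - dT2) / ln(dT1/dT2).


LMTD = (dT1 - dT2) / ln(dT1/dT2)
= (71.5 - 73.6) / ln(71.5 / 73.6) = -2.1 / -0.0289476 = 72.54

72.54 degC


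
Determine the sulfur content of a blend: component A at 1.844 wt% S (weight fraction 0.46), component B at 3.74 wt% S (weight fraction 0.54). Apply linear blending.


Linear sulfur blending: S_blend = x1*S1 + x2*S2
Contribution 1: 0.46 * 1.844 = 0.84824 wt%
Contribution 2: 0.54 * 3.74 = 2.0196 wt%
S_blend = 0.84824 + 2.0196 = 2.86784

2.86784 wt%


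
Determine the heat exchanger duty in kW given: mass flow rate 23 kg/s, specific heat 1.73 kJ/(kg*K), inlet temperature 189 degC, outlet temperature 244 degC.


Q = m_dot * cp * delta_T
delta_T = 244 - 189 = 55 K
Q = 23 * 1.73 * 55
= 39.79 * 55
= 2188.45 kW

2188.45 kW


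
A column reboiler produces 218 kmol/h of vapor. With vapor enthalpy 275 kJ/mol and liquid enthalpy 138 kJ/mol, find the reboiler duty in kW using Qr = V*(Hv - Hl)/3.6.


Qr = 218 * (275 - 138) / 3.6 = 218 * 137 / 3.6 = 8296

8296 kW


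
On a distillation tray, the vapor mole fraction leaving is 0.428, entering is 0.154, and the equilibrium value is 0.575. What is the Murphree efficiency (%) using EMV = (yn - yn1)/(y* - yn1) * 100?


Murphree vapor efficiency: EMV = (y_n - y_(n-1)) / (y*_n - y_(n-1)) * 100
EMV = (0.428 - 0.154) / (0.575 - 0.154) * 100 = 0.274 / 0.421 * 100 = 65.08

65.08 %


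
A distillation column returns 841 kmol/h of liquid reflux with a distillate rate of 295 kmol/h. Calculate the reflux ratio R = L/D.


Reflux ratio definition: R = L / D (liquid returned / distillate withdrawn)
L = 841 kmol/h, D = 295 kmol/h
R = 841 / 295 = 2.851

2.851


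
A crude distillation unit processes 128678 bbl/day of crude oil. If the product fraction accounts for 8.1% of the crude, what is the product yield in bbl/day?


Crude throughput = 128678 bbl/day
Fraction yield = 8.1%
yield = throughput * fraction / 100
yield = 128678 * 8.1 / 100 = 10422.918

10422.918 bbl/day


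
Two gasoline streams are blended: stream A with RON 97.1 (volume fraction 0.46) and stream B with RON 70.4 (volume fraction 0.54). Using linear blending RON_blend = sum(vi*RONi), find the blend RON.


Linear blending: RON_blend = sum(vi * RONi)
Contribution 1: 0.46 * 97.1 = 44.666
Contribution 2: 0.54 * 70.4 = 38.016
RON_blend = 44.666 + 38.016 = 82.682

82.682


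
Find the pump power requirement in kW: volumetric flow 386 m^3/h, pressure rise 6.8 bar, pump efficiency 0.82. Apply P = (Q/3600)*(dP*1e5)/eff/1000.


Q = 386 / 3600 = 0.107222 m^3/s
P = 0.107222 * (6.8 * 1e5) / 0.82 / 1000 = 88.92

88.92 kW


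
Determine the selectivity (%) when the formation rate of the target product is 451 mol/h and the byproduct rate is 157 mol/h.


Selectivity = desired / (desired + undesired) * 100
Total products = 451 + 157 = 608 mol/h
S = 451 / 608 * 100
= 0.7418 * 100
= 74.18 %

74.18 %


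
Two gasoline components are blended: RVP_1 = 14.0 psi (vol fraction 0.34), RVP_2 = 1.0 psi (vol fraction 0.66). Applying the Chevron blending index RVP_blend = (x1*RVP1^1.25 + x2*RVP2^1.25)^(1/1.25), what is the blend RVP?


Chevron index: RVP_blend = (sum xi*RVPi^1.25)^(1/1.25)
RVP^1.25 terms: 0.34 * 14.0^1.25 + 0.66 * 1.0^1.25 = 9.86744
RVP_blend = 9.86744^(1/1.25) = 6.243

6.243 psi


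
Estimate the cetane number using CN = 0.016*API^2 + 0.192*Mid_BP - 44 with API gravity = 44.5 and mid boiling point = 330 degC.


CN = 0.016 * 44.5^2 + 0.192 * 330 - 44
CN = 31.684 + 63.36 - 44 = 51.044

51.044


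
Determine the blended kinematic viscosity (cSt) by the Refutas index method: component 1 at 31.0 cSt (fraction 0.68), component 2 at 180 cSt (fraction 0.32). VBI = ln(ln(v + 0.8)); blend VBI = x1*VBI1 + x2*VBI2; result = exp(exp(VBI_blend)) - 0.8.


Refutas method: VBN_i = 14.534*ln(ln(visc_i + 0.8)) + 10.975, blended linearly by mass fraction; since VBN is linear in VBI_i = ln(ln(visc_i + 0.8)) and the fractions sum to 1, blend VBI directly: visc = exp(exp(VBI_blend)) - 0.8
VBI_1 = ln(ln(31.0 + 0.8)) = 1.24111
VBI_2 = ln(ln(180 + 0.8)) = 1.64816
VBI_blend = 0.68 * 1.24111 + 0.32 * 1.64816 = 1.37137
visc_blend = exp(exp(1.37137)) - 0.8 = 50.66

50.66 cSt


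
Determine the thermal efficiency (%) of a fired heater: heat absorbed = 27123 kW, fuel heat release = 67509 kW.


Furnace efficiency = Q_absorbed / Q_fuel * 100
= 27123 / 67509 * 100 = 40.18

40.18 %


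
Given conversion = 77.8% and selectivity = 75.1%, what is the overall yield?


Overall yield = conversion (%) * selectivity (%) / 100
Conversion = 77.8%, Selectivity = 75.1%
Y = 77.8 * 75.1 / 100
= 58.4278 %

58.4278 %


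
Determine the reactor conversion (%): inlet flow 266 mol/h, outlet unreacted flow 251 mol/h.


X = (F_in - F_out) / F_in * 100
Moles reacted = 266 - 251 = 15
X = 15 / 266 * 100
= 0.05639 * 100
= 5.639 %

5.639 %


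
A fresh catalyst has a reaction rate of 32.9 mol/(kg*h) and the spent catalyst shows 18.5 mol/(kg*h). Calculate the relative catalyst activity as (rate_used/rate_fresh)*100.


Activity (%) = (rate_used / rate_fresh) * 100
rate_used = 18.5, rate_fresh = 32.9
= (18.5 / 32.9) * 100
= 0.5623 * 100 = 56.23

56.23 %


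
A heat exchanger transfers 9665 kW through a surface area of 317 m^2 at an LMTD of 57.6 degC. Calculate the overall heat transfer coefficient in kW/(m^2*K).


From Q = U*A*LMTD, U = Q / (A * LMTD)
U = 9665 / (317 * 57.6) = 9665 / 18259.2 = 0.5293

0.5293 kW/(m^2*K)


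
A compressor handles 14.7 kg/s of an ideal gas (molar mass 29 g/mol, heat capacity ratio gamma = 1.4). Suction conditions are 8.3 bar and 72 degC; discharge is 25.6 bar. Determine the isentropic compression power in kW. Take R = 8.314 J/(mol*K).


Isentropic work: W = m*(gamma/(gamma-1))*(R*T1/MW)*((P2/P1)^((gamma-1)/gamma) - 1)
T1 = 72 + 273.15 = 345.15 K
Pressure ratio = 25.6 / 8.3 = 3.08434
Exponent = (1.4 - 1)/1.4 = 0.285714
(P2/P1)^exp - 1 = 3.08434^0.285714 - 1 = 0.379623
W = 14.7 * 1.4 / 0.4 * 8.314 * 345.15 / 29 * 0.379623 = 1933

1933 kW


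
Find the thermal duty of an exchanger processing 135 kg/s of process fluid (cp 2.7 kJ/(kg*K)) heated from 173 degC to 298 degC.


Q = m_dot * cp * delta_T
delta_T = 298 - 173 = 125 K
Q = 135 * 2.7 * 125
= 364.5 * 125
= 45562.5 kW

45562.5 kW


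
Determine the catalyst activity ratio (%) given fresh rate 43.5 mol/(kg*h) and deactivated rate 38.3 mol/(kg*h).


Activity (%) = (rate_used / rate_fresh) * 100
rate_used = 38.3, rate_fresh = 43.5
= (38.3 / 43.5) * 100
= 0.8805 * 100 = 88.05

88.05 %


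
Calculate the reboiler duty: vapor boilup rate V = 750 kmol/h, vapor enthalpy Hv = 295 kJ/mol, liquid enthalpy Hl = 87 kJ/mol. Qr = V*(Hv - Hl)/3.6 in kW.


Qr = 750 * (295 - 87) / 3.6 = 750 * 208 / 3.6 = 43330

43330 kW


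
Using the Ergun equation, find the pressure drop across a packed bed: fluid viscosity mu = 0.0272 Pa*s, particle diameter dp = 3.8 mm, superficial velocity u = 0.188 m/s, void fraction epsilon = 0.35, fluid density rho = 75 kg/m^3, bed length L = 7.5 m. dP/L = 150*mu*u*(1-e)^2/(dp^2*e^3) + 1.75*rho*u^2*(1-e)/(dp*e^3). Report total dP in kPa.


dp = 3.8 mm = 0.0038 m
Viscous term = 150*0.0272*0.188*(1-0.35)^2 / (0.0038^2*0.35^3) = 523448
Inertial term = 1.75*75*0.188^2*(1-0.35) / (0.0038*0.35^3) = 18507.2
dP/L = 523448 + 18507.2 = 541955 Pa/m
dP = 541955 * 7.5 / 1000 = 4065 kPa

4065 kPa


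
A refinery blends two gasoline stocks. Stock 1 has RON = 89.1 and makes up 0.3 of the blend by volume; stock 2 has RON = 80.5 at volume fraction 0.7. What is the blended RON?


Linear blending: RON_blend = sum(vi * RONi)
Contribution 1: 0.3 * 89.1 = 26.73
Contribution 2: 0.7 * 80.5 = 56.35
RON_blend = 26.73 + 56.35 = 83.08

83.08


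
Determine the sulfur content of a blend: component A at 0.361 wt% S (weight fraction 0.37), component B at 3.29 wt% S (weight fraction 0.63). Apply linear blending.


Linear sulfur blending: S_blend = x1*S1 + x2*S2
Contribution 1: 0.37 * 0.361 = 0.13357 wt%
Contribution 2: 0.63 * 3.29 = 2.0727 wt%
S_blend = 0.13357 + 2.0727 = 2.20627

2.20627 wt%


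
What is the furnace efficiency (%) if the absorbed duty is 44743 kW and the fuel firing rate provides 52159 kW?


Furnace efficiency = Q_absorbed / Q_fuel * 100
= 44743 / 52159 * 100 = 85.78

85.78 %


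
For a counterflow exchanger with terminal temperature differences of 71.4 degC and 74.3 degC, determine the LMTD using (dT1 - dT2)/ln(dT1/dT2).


LMTD = (dT1 - dT2) / ln(dT1/dT2)
= (71.4 - 74.3) / ln(71.4 / 74.3) = -2.9 / -0.0398131 = 72.84

72.84 degC


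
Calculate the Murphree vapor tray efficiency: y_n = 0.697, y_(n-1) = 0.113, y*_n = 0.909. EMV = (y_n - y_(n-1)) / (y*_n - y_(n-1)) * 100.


Murphree vapor efficiency: EMV = (y_n - y_(n-1)) / (y*_n - y_(n-1)) * 100
EMV = (0.697 - 0.113) / (0.909 - 0.113) * 100 = 0.584 / 0.796 * 100 = 73.37

73.37 %


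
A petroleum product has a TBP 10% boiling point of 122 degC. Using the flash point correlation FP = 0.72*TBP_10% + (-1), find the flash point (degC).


FP = 0.72 * 122 + (-1) = 86.84

86.84 degC


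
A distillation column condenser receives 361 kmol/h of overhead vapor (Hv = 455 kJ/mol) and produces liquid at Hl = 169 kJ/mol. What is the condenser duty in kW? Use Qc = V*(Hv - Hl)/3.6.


Qc = 361 * (455 - 169) / 3.6 = 361 * 286 / 3.6 = 28680

28680 kW


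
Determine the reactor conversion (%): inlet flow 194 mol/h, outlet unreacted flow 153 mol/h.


X = (F_in - F_out) / F_in * 100
Moles reacted = 194 - 153 = 41
X = 41 / 194 * 100
= 0.2113 * 100
= 21.13 %

21.13 %


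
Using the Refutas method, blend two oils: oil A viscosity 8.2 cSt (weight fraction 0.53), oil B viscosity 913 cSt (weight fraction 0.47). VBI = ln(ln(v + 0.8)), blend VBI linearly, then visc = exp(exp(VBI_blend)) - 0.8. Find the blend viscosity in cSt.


Refutas method: VBN_i = 14.534*ln(ln(visc_i + 0.8)) + 10.975, blended linearly by mass fraction; since VBN is linear in VBI_i = ln(ln(visc_i + 0.8)) and the fractions sum to 1, blend VBI directly: visc = exp(exp(VBI_blend)) - 0.8
VBI_1 = ln(ln(8.2 + 0.8)) = 0.787195
VBI_2 = ln(ln(913 + 0.8)) = 1.91951
VBI_blend = 0.53 * 0.787195 + 0.47 * 1.91951 = 1.31938
visc_blend = exp(exp(1.31938)) - 0.8 = 41.34

41.34 cSt


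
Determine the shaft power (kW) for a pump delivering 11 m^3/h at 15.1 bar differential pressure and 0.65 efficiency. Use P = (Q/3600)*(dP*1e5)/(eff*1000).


Q = 11 / 3600 = 0.00305556 m^3/s
P = 0.00305556 * (15.1 * 1e5) / 0.65 / 1000 = 7.098

7.098 kW


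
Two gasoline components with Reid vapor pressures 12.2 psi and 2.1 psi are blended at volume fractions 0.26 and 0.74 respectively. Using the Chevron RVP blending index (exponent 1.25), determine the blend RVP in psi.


Chevron index: RVP_blend = (sum xi*RVPi^1.25)^(1/1.25)
RVP^1.25 terms: 0.26 * 12.2^1.25 + 0.74 * 2.1^1.25 = 7.79891
RVP_blend = 7.79891^(1/1.25) = 5.172

5.172 psi


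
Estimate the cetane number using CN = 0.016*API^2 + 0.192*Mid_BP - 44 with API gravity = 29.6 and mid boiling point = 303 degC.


CN = 0.016 * 29.6^2 + 0.192 * 303 - 44
CN = 14.01856 + 58.176 - 44 = 28.19456

28.19456


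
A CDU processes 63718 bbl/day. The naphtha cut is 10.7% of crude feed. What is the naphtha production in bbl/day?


Crude throughput = 63718 bbl/day
Fraction yield = 10.7%
yield = throughput * fraction / 100
yield = 63718 * 10.7 / 100 = 6817.826

6817.826 bbl/day


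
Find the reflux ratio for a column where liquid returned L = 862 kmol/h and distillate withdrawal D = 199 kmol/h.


Reflux ratio definition: R = L / D (liquid returned / distillate withdrawn)
L = 862 kmol/h, D = 199 kmol/h
R = 862 / 199 = 4.332

4.332


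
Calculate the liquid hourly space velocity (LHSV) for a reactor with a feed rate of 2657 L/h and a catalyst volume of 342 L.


LHSV = volumetric feed rate / catalyst volume
= 2657 L/h / 342 L
= 7.769 h^-1

7.769 h^-1


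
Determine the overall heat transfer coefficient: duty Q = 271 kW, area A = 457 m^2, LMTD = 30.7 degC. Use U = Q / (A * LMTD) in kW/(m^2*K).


From Q = U*A*LMTD, U = Q / (A * LMTD)
U = 271 / (457 * 30.7) = 271 / 14029.9 = 0.01932

0.01932 kW/(m^2*K)


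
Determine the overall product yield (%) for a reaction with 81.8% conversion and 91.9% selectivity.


Overall yield = conversion (%) * selectivity (%) / 100
Conversion = 81.8%, Selectivity = 91.9%
Y = 81.8 * 91.9 / 100
= 75.1742 %

75.1742 %


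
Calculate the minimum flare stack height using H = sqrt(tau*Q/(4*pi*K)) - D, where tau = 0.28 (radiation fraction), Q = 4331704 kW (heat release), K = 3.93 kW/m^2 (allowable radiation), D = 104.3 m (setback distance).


tau*Q/(4*pi*K) = 0.28 * 4331704 / (4 * pi * 3.93) = 24559.2
sqrt(24559.2) = 156.714
H = 156.714 - 104.3 = 52.41

52.41 m


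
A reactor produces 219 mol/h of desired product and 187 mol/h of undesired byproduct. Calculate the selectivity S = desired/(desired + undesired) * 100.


Selectivity = desired / (desired + undesired) * 100
Total products = 219 + 187 = 406 mol/h
S = 219 / 406 * 100
= 0.5394 * 100
= 53.94 %

53.94 %


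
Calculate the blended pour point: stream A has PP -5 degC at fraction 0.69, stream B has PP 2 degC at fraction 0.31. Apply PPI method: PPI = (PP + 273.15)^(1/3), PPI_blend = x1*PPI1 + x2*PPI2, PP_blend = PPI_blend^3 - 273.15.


PPI_1 = (-5 + 273.15)^(1/3) = 6.448508
PPI_2 = (2 + 273.15)^(1/3) = 6.504139
PPI_blend = 0.69 * 6.448508 + 0.31 * 6.504139 = 6.465754
PP_blend = 6.465754^3 - 273.15 = 270.3071 - 273.15 = -2.84

-2.84 degC


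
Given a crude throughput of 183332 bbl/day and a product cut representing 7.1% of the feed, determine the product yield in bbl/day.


Crude throughput = 183332 bbl/day
Fraction yield = 7.1%
yield = throughput * fraction / 100
yield = 183332 * 7.1 / 100 = 13016.572

13016.572 bbl/day


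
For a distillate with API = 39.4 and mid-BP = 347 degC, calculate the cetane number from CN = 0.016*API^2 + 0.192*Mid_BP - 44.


CN = 0.016 * 39.4^2 + 0.192 * 347 - 44
CN = 24.83776 + 66.624 - 44 = 47.46176

47.46176


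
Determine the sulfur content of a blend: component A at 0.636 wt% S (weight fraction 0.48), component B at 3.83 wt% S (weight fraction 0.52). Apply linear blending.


Linear sulfur blending: S_blend = x1*S1 + x2*S2
Contribution 1: 0.48 * 0.636 = 0.30528 wt%
Contribution 2: 0.52 * 3.83 = 1.9916 wt%
S_blend = 0.30528 + 1.9916 = 2.29688

2.29688 wt%


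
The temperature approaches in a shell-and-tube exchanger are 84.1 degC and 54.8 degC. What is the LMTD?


LMTD = (dT1 - dT2) / ln(dT1/dT2)
= (84.1 - 54.8) / ln(84.1 / 54.8) = 29.3 / 0.428316 = 68.41

68.41 degC


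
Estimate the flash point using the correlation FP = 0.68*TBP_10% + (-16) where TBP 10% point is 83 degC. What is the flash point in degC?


FP = 0.68 * 83 + (-16) = 40.44

40.44 degC


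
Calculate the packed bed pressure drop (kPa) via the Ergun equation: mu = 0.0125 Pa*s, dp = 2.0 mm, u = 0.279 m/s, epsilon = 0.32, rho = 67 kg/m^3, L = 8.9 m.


dp = 2.0 mm = 0.002 m
Viscous term = 150*0.0125*0.279*(1-0.32)^2 / (0.002^2*0.32^3) = 1845500
Inertial term = 1.75*67*0.279^2*(1-0.32) / (0.002*0.32^3) = 94700.1
dP/L = 1845500 + 94700.1 = 1940200 Pa/m
dP = 1940200 * 8.9 / 1000 = 17270 kPa

17270 kPa


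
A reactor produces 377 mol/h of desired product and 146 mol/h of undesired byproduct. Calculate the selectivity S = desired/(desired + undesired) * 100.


Selectivity = desired / (desired + undesired) * 100
Total products = 377 + 146 = 523 mol/h
S = 377 / 523 * 100
= 0.7208 * 100
= 72.08 %

72.08 %


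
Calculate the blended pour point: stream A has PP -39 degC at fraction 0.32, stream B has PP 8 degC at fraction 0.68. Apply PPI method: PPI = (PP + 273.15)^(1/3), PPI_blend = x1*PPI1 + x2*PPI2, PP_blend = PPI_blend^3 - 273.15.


PPI_1 = (-39 + 273.15)^(1/3) = 6.163557
PPI_2 = (8 + 273.15)^(1/3) = 6.551077
PPI_blend = 0.32 * 6.163557 + 0.68 * 6.551077 = 6.427071
PP_blend = 6.427071^3 - 273.15 = 265.4846 - 273.15 = -7.67

-7.67 degC


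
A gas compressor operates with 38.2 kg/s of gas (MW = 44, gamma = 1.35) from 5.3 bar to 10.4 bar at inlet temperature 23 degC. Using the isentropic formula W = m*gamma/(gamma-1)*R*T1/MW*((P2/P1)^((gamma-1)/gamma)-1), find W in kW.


Isentropic work: W = m*(gamma/(gamma-1))*(R*T1/MW)*((P2/P1)^((gamma-1)/gamma) - 1)
T1 = 23 + 273.15 = 296.15 K
Pressure ratio = 10.4 / 5.3 = 1.96226
Exponent = (1.35 - 1)/1.35 = 0.259259
(P2/P1)^exp - 1 = 1.96226^0.259259 - 1 = 0.190967
W = 38.2 * 1.35 / 0.35 * 8.314 * 296.15 / 44 * 0.190967 = 1575

1575 kW


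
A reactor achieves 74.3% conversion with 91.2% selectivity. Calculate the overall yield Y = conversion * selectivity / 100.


Overall yield = conversion (%) * selectivity (%) / 100
Conversion = 74.3%, Selectivity = 91.2%
Y = 74.3 * 91.2 / 100
= 67.7616 %

67.7616 %


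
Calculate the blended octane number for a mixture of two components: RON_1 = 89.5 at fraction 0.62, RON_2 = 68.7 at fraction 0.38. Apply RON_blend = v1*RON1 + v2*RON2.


Linear blending: RON_blend = sum(vi * RONi)
Contribution 1: 0.62 * 89.5 = 55.49
Contribution 2: 0.38 * 68.7 = 26.106
RON_blend = 55.49 + 26.106 = 81.596

81.596


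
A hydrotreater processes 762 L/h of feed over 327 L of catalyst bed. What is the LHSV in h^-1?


LHSV = volumetric feed rate / catalyst volume
= 762 L/h / 327 L
= 2.330 h^-1

2.330 h^-1


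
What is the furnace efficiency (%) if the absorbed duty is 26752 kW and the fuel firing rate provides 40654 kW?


Furnace efficiency = Q_absorbed / Q_fuel * 100
= 26752 / 40654 * 100 = 65.80

65.80 %


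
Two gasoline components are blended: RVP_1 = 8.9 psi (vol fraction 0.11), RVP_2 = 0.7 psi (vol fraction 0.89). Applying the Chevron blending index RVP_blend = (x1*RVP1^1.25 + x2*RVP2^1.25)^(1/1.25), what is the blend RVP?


Chevron index: RVP_blend = (sum xi*RVPi^1.25)^(1/1.25)
RVP^1.25 terms: 0.11 * 8.9^1.25 + 0.89 * 0.7^1.25 = 2.2608
RVP_blend = 2.2608^(1/1.25) = 1.920

1.920 psi


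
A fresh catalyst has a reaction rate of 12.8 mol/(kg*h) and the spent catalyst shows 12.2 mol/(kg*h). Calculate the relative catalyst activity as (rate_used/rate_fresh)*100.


Activity (%) = (rate_used / rate_fresh) * 100
rate_used = 12.2, rate_fresh = 12.8
= (12.2 / 12.8) * 100
= 0.9531 * 100 = 95.31

95.31 %


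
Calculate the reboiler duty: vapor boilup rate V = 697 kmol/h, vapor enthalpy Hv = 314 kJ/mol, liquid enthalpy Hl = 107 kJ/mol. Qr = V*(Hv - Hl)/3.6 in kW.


Qr = 697 * (314 - 107) / 3.6 = 697 * 207 / 3.6 = 40080

40080 kW


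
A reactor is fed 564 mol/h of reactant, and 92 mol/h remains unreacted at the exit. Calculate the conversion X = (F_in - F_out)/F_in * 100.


X = (F_in - F_out) / F_in * 100
Moles reacted = 564 - 92 = 472
X = 472 / 564 * 100
= 0.8369 * 100
= 83.69 %

83.69 %


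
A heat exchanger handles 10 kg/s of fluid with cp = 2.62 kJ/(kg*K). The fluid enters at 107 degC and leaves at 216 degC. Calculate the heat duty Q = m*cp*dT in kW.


Q = m_dot * cp * delta_T
delta_T = 216 - 107 = 109 K
Q = 10 * 2.62 * 109
= 26.2 * 109
= 2855.8 kW

2855.8 kW


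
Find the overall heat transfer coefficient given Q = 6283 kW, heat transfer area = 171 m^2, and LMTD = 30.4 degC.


From Q = U*A*LMTD, U = Q / (A * LMTD)
U = 6283 / (171 * 30.4) = 6283 / 5198.4 = 1.209

1.209 kW/(m^2*K)


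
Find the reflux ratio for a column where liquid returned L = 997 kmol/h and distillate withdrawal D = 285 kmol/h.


Reflux ratio definition: R = L / D (liquid returned / distillate withdrawn)
L = 997 kmol/h, D = 285 kmol/h
R = 997 / 285 = 3.498

3.498


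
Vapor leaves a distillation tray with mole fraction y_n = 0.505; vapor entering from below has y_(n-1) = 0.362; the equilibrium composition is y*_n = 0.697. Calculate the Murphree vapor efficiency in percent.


Murphree vapor efficiency: EMV = (y_n - y_(n-1)) / (y*_n - y_(n-1)) * 100
EMV = (0.505 - 0.362) / (0.697 - 0.362) * 100 = 0.143 / 0.335 * 100 = 42.69

42.69 %


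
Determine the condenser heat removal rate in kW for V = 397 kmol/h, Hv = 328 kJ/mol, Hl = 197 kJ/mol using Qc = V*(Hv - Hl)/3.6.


Qc = 397 * (328 - 197) / 3.6 = 397 * 131 / 3.6 = 14450

14450 kW


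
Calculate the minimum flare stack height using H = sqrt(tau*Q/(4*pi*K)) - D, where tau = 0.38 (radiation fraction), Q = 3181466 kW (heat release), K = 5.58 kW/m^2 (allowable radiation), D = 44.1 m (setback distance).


tau*Q/(4*pi*K) = 0.38 * 3181466 / (4 * pi * 5.58) = 17241.2
sqrt(17241.2) = 131.306
H = 131.306 - 44.1 = 87.21

87.21 m


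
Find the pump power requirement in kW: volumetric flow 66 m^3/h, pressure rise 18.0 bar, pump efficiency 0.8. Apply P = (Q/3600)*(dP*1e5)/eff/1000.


Q = 66 / 3600 = 0.0183333 m^3/s
P = 0.0183333 * (18.0 * 1e5) / 0.8 / 1000 = 41.25

41.25 kW


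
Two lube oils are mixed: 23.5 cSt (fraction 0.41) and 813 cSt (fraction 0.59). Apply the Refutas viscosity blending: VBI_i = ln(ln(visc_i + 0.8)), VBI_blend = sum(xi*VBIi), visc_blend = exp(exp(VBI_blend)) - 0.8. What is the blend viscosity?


Refutas method: VBN_i = 14.534*ln(ln(visc_i + 0.8)) + 10.975, blended linearly by mass fraction; since VBN is linear in VBI_i = ln(ln(visc_i + 0.8)) and the fractions sum to 1, blend VBI directly: visc = exp(exp(VBI_blend)) - 0.8
VBI_1 = ln(ln(23.5 + 0.8)) = 1.16017
VBI_2 = ln(ln(813 + 0.8)) = 1.90236
VBI_blend = 0.41 * 1.16017 + 0.59 * 1.90236 = 1.59806
visc_blend = exp(exp(1.59806)) - 0.8 = 139.5

139.5 cSt


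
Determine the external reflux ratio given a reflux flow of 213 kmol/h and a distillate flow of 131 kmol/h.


Reflux ratio definition: R = L / D (liquid returned / distillate withdrawn)
L = 213 kmol/h, D = 131 kmol/h
R = 213 / 131 = 1.626

1.626


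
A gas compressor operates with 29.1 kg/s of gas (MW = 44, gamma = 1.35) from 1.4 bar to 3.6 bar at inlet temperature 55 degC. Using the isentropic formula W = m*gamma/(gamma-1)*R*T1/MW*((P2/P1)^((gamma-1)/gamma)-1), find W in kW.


Isentropic work: W = m*(gamma/(gamma-1))*(R*T1/MW)*((P2/P1)^((gamma-1)/gamma) - 1)
T1 = 55 + 273.15 = 328.15 K
Pressure ratio = 3.6 / 1.4 = 2.57143
Exponent = (1.35 - 1)/1.35 = 0.259259
(P2/P1)^exp - 1 = 2.57143^0.259259 - 1 = 0.277443
W = 29.1 * 1.35 / 0.35 * 8.314 * 328.15 / 44 * 0.277443 = 1931

1931 kW


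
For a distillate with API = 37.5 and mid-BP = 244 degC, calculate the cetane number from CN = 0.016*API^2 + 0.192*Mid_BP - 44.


CN = 0.016 * 37.5^2 + 0.192 * 244 - 44
CN = 22.5 + 46.848 - 44 = 25.348

25.348


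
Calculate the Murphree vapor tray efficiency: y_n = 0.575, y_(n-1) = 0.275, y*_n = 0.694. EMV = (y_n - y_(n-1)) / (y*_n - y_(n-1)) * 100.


Murphree vapor efficiency: EMV = (y_n - y_(n-1)) / (y*_n - y_(n-1)) * 100
EMV = (0.575 - 0.275) / (0.694 - 0.275) * 100 = 0.3 / 0.419 * 100 = 71.60

71.60 %


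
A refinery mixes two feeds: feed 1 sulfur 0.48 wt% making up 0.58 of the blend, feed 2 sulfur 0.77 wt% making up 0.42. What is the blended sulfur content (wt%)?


Linear sulfur blending: S_blend = x1*S1 + x2*S2
Contribution 1: 0.58 * 0.48 = 0.2784 wt%
Contribution 2: 0.42 * 0.77 = 0.3234 wt%
S_blend = 0.2784 + 0.3234 = 0.6018

0.6018 wt%


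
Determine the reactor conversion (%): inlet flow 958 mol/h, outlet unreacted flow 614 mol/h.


X = (F_in - F_out) / F_in * 100
Moles reacted = 958 - 614 = 344
X = 344 / 958 * 100
= 0.3591 * 100
= 35.91 %

35.91 %


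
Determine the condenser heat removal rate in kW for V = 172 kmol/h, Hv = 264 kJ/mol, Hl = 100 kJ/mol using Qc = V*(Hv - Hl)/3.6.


Qc = 172 * (264 - 100) / 3.6 = 172 * 164 / 3.6 = 7836

7836 kW


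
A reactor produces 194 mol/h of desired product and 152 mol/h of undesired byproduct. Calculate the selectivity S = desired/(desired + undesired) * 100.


Selectivity = desired / (desired + undesired) * 100
Total products = 194 + 152 = 346 mol/h
S = 194 / 346 * 100
= 0.5607 * 100
= 56.07 %

56.07 %


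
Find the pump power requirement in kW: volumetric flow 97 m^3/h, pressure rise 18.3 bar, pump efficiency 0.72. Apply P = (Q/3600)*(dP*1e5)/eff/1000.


Q = 97 / 3600 = 0.0269444 m^3/s
P = 0.0269444 * (18.3 * 1e5) / 0.72 / 1000 = 68.48

68.48 kW


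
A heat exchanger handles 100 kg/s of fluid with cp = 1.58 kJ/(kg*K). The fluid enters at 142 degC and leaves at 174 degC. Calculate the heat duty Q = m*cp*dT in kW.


Q = m_dot * cp * delta_T
delta_T = 174 - 142 = 32 K
Q = 100 * 1.58 * 32
= 158 * 32
= 5056 kW

5056 kW


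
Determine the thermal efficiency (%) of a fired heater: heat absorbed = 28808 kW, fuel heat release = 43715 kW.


Furnace efficiency = Q_absorbed / Q_fuel * 100
= 28808 / 43715 * 100 = 65.90

65.90 %


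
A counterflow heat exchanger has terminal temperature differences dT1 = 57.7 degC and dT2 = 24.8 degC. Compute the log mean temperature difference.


LMTD = (dT1 - dT2) / ln(dT1/dT2)
= (57.7 - 24.8) / ln(57.7 / 24.8) = 32.9 / 0.844414 = 38.96

38.96 degC


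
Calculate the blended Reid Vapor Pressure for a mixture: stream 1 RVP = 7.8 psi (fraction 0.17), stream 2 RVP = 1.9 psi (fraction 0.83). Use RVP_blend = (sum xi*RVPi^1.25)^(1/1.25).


Chevron index: RVP_blend = (sum xi*RVPi^1.25)^(1/1.25)
RVP^1.25 terms: 0.17 * 7.8^1.25 + 0.83 * 1.9^1.25 = 4.06747
RVP_blend = 4.06747^(1/1.25) = 3.072

3.072 psi


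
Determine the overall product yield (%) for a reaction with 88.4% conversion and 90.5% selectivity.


Overall yield = conversion (%) * selectivity (%) / 100
Conversion = 88.4%, Selectivity = 90.5%
Y = 88.4 * 90.5 / 100
= 80.002 %

80.002 %


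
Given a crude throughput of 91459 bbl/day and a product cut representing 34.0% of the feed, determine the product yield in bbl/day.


Crude throughput = 91459 bbl/day
Fraction yield = 34.0%
yield = throughput * fraction / 100
yield = 91459 * 34.0 / 100 = 31096.06

31096.06 bbl/day


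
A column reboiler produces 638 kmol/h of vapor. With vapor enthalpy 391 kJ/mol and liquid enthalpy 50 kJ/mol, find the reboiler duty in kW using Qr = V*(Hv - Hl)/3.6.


Qr = 638 * (391 - 50) / 3.6 = 638 * 341 / 3.6 = 60430

60430 kW
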